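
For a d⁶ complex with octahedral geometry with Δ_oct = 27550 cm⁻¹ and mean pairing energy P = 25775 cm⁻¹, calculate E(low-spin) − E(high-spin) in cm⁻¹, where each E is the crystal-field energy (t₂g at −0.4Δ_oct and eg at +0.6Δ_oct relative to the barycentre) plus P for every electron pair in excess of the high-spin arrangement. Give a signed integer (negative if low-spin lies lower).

High-spin d⁶ fills as t₂g⁴ eg² with CFSE 4(−0.4) + 2(+0.6) = -0.4Δ_oct = -11020 cm⁻¹.
Low-spin t₂g⁶ eg⁰ gives -2.4Δ_oct = -66120 cm⁻¹, but forming 2 extra pairs costs 2P = 51550 cm⁻¹, so E(LS) = -66120 + 51550 = -14570 cm⁻¹.
The difference is -14570 − (-11020) = -3550 cm⁻¹, so low-spin lies lower.

-3550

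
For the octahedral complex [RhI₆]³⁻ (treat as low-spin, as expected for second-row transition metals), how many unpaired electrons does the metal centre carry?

Each I⁻ contributes -1; 6 × (-1) = -6. With overall charge -3, Rh is in the +3 oxidation state.
Rh is in group 9, so Rh³⁺ is d⁶ (9 − 3 = 6).
Configuration: t2g^6 e_g^0, giving 0 unpaired electrons.

0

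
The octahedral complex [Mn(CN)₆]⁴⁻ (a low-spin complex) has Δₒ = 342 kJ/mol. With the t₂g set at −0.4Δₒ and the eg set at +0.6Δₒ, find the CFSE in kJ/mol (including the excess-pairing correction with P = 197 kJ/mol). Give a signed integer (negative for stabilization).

-290

Each CN⁻ contributes -1; 6 × (-1) = -6. With overall charge -4, Mn is in the +2 oxidation state.
Mn sits in group 7; removing 2 electrons leaves Mn²⁺ with 7 − 2 = 5 d electrons.
Electron filling gives t₂g⁵ eg⁰.
The orbital stabilization is -2.0Δₒ = -2.0 × 342 = -684 kJ/mol.
Pairing penalty: 2 pairs vs 0 in the high-spin reference → 2 extra × P = 394 kJ/mol.
Net CFSE = -684 + 394 = -290 kJ/mol.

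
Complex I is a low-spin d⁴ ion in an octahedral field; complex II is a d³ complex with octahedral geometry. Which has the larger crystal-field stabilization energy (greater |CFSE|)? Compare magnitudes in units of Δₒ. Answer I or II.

I

I: t₂g⁴ eg⁰, CFSE = -1.6Δₒ.
II: For octahedral d³ the high- and low-spin configurations coincide; t₂g³ eg⁰, CFSE = -1.2Δₒ.
So I has the larger |CFSE|.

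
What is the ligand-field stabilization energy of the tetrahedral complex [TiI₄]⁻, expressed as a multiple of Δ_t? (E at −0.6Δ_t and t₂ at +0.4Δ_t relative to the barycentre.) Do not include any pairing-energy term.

Each I⁻ contributes -1; 4 × (-1) = -4. With overall charge -1, Ti is in the +3 oxidation state.
Group 4 minus oxidation state +3 gives a d¹ configuration for Ti³⁺.
With tetrahedral geometry the complex is necessarily high-spin.
Configuration: e¹ t₂⁰.
CFSE = 1(-0.6Δ_t) + 0(0.4Δ_t) = -0.6Δ_t + 0.0Δ_t = -0.6Δ_t.

-0.6 Δ_t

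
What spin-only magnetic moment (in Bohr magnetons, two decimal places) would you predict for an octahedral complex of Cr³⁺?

Cr sits in group 6; removing 3 electrons leaves Cr³⁺ with 6 − 3 = 3 d electrons.
For octahedral d³ the high- and low-spin configurations coincide.
Configuration: t₂g³ eg⁰ → 3 unpaired electrons.
μ(spin-only) = √[3(3+2)] = √15 ≈ 3.87 Bohr magnetons.

3.87 Bohr magnetons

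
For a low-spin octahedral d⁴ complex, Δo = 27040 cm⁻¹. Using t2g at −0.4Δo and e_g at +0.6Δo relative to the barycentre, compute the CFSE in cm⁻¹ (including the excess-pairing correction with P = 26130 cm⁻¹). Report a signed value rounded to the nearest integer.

Configuration: t2g^4 e_g^0.
Orbital CFSE = 4(-0.4) + 0(0.6) = -1.6Δo = -1.6 × 27040 = -43264 cm⁻¹.
High-spin d⁴ would be t2g^3 e_g^1 with 0 pairs; low-spin has 1, so 1 excess pair costs +1P = +26130 cm⁻¹.
Overall CFSE = -43264 + 26130 = -17134 cm⁻¹.

-17134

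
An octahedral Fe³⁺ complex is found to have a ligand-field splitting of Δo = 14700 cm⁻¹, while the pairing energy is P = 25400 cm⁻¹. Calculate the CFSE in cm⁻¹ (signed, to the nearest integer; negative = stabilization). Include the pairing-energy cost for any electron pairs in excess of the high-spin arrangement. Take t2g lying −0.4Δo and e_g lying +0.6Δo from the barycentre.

0

Group 8 minus oxidation state +3 gives a d⁵ configuration for Fe³⁺.
Since Δo = 14700 cm⁻¹ < P = 25400 cm⁻¹, the complex adopts the high-spin configuration.
That gives t2g^3 e_g^2.
Orbital CFSE = 0.0Δo = 0.0 × 14700 = 0 cm⁻¹.
High-spin has no excess pairs, so no pairing correction applies.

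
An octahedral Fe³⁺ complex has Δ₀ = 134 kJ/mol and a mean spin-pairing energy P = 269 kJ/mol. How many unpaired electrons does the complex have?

5

Group 8 minus oxidation state +3 gives a d⁵ configuration for Fe³⁺.
Since Δ₀ = 134 kJ/mol < P = 269 kJ/mol, the complex adopts the high-spin configuration.
That gives t₂g³ eg².
Unpaired electrons: 5.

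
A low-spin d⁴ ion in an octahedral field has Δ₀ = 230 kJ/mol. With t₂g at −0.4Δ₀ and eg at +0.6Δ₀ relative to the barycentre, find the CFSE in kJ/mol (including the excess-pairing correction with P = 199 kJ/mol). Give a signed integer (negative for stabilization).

-169

Configuration: t₂g⁴ eg⁰.
Orbital CFSE = 4(-0.4) + 0(0.6) = -1.6Δ₀ = -1.6 × 230 = -368 kJ/mol.
Relative to high-spin t₂g³ eg¹ (0 paired), the low-spin configuration has 1 additional pair, contributing +1 × 199 = +199 kJ/mol.
Overall CFSE = -368 + 199 = -169 kJ/mol.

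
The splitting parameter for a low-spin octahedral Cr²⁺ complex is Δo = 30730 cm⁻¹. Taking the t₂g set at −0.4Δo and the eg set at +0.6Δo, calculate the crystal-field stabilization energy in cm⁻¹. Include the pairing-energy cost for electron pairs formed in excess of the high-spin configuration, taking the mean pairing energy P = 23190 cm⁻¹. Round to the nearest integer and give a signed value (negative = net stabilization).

Cr sits in group 6; removing 2 electrons leaves Cr²⁺ with 6 − 2 = 4 d electrons.
Electron filling gives t₂g⁴ eg⁰.
The orbital stabilization is -1.6Δo = -1.6 × 30730 = -49168 cm⁻¹.
Pairing penalty: 1 pair vs 0 in the high-spin reference → 1 extra × P = 23190 cm⁻¹.
Net CFSE = -49168 + 23190 = -25978 cm⁻¹.

-25978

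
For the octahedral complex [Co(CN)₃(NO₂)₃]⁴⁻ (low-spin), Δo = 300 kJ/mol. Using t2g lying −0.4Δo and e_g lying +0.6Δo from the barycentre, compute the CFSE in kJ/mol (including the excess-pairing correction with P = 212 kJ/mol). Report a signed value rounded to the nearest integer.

Ligand charges: 3×(-1) from CN⁻ and 3×(-1) from NO₂⁻ sum to -6; with overall charge -4, Co is +2.
Co²⁺: group 9, so d-count = 9 − 2 = 7.
Electron filling gives t2g^6 e_g^1.
Orbital CFSE = 6(-0.4) + 1(0.6) = -1.8Δo = -1.8 × 300 = -540 kJ/mol.
High-spin d⁷ would be t2g^5 e_g^2 with 2 pairs; low-spin has 3, so 1 excess pair costs +1P = +212 kJ/mol.
Net CFSE = -540 + 212 = -328 kJ/mol.

-328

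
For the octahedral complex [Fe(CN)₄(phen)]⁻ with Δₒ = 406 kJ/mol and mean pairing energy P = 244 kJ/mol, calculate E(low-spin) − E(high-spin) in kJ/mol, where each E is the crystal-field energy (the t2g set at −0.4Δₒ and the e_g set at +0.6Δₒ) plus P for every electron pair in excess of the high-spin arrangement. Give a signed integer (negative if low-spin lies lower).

Ligand charges: 4×(-1) from CN⁻ and 1×(+0) from phen sum to -4; with overall charge -1, Fe is +3.
Group 8 minus oxidation state +3 gives a d⁵ configuration for Fe³⁺.
High-spin: t2g^3 e_g^2, CFSE = 0.0Δₒ = 0 kJ/mol.
Low-spin: t2g^5 e_g^0, orbital CFSE = -2.0Δₒ = -812 kJ/mol; plus 2 excess pairs × P = +488 kJ/mol; total -324 kJ/mol.
E(LS) − E(HS) = -324 − (0) = -324 kJ/mol.

-324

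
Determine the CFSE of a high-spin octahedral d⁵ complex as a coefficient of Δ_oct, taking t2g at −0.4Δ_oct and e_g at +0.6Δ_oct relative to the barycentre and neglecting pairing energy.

0.0 Δ_oct

Configuration: t2g^3 e_g^2.
CFSE = 3(-0.4Δ_oct) + 2(0.6Δ_oct) = -1.2Δ_oct + 1.2Δ_oct = 0.0Δ_oct.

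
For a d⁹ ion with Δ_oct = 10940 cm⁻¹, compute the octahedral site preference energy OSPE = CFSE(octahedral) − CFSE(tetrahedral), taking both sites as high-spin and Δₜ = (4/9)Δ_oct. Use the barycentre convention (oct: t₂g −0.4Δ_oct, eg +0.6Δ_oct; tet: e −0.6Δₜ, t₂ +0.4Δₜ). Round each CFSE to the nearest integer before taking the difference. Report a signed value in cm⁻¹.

Octahedral (high-spin): t₂g⁶ eg³, CFSE = 6(−0.4) + 3(+0.6) = -0.6Δ_oct = -0.6 × 10940 = -6564 cm⁻¹.
Tetrahedral e⁴ t₂⁵ gives -0.4Δₜ = -0.4 × (4/9) × 10940 = -1945 cm⁻¹.
Subtracting, OSPE = -6564 − (-1945) = -4619 cm⁻¹.

-4619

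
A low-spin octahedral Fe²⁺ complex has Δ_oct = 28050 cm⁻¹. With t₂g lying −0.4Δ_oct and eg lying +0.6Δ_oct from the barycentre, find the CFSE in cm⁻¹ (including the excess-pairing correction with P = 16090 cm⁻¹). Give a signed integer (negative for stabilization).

Fe²⁺: group 8, so d-count = 8 − 2 = 6.
The d⁶ electrons fill as t₂g⁶ eg⁰.
The orbital stabilization is -2.4Δ_oct = -2.4 × 28050 = -67320 cm⁻¹.
High-spin d⁶ would be t₂g⁴ eg² with 1 pair; low-spin has 3, so 2 excess pairs cost +2P = +32180 cm⁻¹.
Overall CFSE = -67320 + 32180 = -35140 cm⁻¹.

-35140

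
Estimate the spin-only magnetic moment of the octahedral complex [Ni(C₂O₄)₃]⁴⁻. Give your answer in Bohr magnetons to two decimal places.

Each C₂O₄²⁻ contributes -2; 3 × (-2) = -6. With overall charge -4, Ni is in the +2 oxidation state.
Ni sits in group 10; removing 2 electrons leaves Ni²⁺ with 10 − 2 = 8 d electrons.
Configuration: t2g^6 e_g^2 → 2 unpaired electrons.
μ(spin-only) = √[2(2+2)] = √8 ≈ 2.83 Bohr magnetons.

2.83 Bohr magnetons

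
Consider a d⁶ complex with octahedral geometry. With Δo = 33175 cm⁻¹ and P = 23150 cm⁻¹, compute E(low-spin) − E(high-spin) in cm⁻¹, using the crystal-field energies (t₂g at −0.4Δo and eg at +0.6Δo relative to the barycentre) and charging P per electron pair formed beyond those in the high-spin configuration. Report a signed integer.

High-spin d⁶ fills as t₂g⁴ eg² with CFSE 4(−0.4) + 2(+0.6) = -0.4Δo = -13270 cm⁻¹.
For low-spin the configuration is t₂g⁶ eg⁰: orbital energy -2.4 × 33175 = -79620 cm⁻¹, and 2 additional pairs relative to high-spin add 46300 cm⁻¹, giving -33320 cm⁻¹.
The difference is -33320 − (-13270) = -20050 cm⁻¹, so low-spin lies lower.

-20050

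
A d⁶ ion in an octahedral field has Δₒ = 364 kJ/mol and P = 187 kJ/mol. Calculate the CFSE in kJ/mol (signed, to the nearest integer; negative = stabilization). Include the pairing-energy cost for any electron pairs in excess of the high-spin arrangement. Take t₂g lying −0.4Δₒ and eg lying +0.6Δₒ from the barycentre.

-500

With Δₒ > P the complex is low-spin.
Configuration: t₂g⁶ eg⁰.
Orbital CFSE = -2.4Δₒ = -2.4 × 364 = -874 kJ/mol.
Excess pairs vs high-spin: 3 − 1 = 2; pairing cost = +374 kJ/mol.
Net CFSE = -874 + 374 = -500 kJ/mol.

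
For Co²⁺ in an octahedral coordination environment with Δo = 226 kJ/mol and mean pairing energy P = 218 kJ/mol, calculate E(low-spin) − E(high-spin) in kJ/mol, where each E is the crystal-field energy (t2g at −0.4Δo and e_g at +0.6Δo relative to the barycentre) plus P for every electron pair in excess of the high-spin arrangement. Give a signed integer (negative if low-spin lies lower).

-8

Co²⁺: group 9, so d-count = 9 − 2 = 7.
In the high-spin limit (t2g^5 e_g^2) the orbital term is -0.8Δo = -181 kJ/mol, with no excess pairing.
Low-spin t2g^6 e_g^1 gives -1.8Δo = -407 kJ/mol, but forming 1 extra pair costs 1P = 218 kJ/mol, so E(LS) = -407 + 218 = -189 kJ/mol.
E(LS) − E(HS) = -189 − (-181) = -8 kJ/mol.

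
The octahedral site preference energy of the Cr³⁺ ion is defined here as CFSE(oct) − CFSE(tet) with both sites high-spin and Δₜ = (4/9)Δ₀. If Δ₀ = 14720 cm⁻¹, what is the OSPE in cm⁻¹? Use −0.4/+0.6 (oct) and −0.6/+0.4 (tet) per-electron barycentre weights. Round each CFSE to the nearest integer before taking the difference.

-12430

Group 6 minus oxidation state +3 gives a d³ configuration for Cr³⁺.
In an octahedral site d³ (HS) is t₂g³ eg⁰, giving CFSE(oct) = -1.2Δ₀ = -17664 cm⁻¹.
In a tetrahedral site the filling is e² t₂¹: CFSE(tet) = -0.8Δₜ = -0.8 × (4/9)(14720) = -5234 cm⁻¹.
Subtracting, OSPE = -17664 − (-5234) = -12430 cm⁻¹.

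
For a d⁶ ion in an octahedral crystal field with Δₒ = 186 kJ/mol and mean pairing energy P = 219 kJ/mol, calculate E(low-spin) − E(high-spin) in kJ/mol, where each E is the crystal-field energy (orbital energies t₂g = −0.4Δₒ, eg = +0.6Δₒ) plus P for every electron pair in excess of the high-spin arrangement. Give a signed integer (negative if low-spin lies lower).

66

In the high-spin limit (t₂g⁴ eg²) the orbital term is -0.4Δₒ = -74 kJ/mol, with no excess pairing.
Low-spin: t₂g⁶ eg⁰, orbital CFSE = -2.4Δₒ = -446 kJ/mol; plus 2 excess pairs × P = +438 kJ/mol; total -8 kJ/mol.
The difference is -8 − (-74) = 66 kJ/mol, so high-spin lies lower.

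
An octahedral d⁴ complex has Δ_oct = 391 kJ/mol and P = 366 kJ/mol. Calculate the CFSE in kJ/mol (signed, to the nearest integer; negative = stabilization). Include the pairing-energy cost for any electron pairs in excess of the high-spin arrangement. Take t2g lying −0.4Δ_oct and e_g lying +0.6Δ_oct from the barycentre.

-260

Here Δ_oct > P (391 > 366), so the low-spin state is favoured.
That gives t2g^4 e_g^0.
Orbital CFSE = -1.6Δ_oct = -1.6 × 391 = -626 kJ/mol.
Excess pairs vs high-spin: 1 − 0 = 1; pairing cost = +366 kJ/mol.
Net CFSE = -626 + 366 = -260 kJ/mol.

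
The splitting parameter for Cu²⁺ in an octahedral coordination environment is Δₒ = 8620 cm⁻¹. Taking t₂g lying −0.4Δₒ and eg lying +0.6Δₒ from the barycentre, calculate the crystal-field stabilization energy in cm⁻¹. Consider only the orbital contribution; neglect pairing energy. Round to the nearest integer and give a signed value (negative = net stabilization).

Group 11 minus oxidation state +2 gives a d⁹ configuration for Cu²⁺.
For octahedral d⁹ the high- and low-spin configurations coincide.
Configuration: t₂g⁶ eg³.
Orbital CFSE = 6(-0.4) + 3(0.6) = -0.6Δₒ = -0.6 × 8620 = -5172 cm⁻¹.

-5172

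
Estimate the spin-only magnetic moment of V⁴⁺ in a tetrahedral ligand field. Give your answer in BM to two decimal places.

1.73 BM

Group 5 minus oxidation state +4 gives a d¹ configuration for V⁴⁺.
With tetrahedral geometry the complex is necessarily high-spin.
Configuration: e¹ t₂⁰ → 1 unpaired electron.
μ(spin-only) = √[1(1+2)] = √3 ≈ 1.73 BM.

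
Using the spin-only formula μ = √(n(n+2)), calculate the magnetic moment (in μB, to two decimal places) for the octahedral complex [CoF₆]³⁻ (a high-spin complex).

Each F⁻ contributes -1; 6 × (-1) = -6. With overall charge -3, Co is in the +3 oxidation state.
Group 9 minus oxidation state +3 gives a d⁶ configuration for Co³⁺.
Configuration: t2g^4 e_g^2 → 4 unpaired electrons.
μ(spin-only) = √[4(4+2)] = √24 ≈ 4.90 μB.

4.90 μB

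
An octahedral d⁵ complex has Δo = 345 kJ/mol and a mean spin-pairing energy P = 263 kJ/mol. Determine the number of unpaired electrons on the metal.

1

With Δo > P the complex is low-spin.
That gives t2g^5 e_g^0.
Unpaired electrons: 1.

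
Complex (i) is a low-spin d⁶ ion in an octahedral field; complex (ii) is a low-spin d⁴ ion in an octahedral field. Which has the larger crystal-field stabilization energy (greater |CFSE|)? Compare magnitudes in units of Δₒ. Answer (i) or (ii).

(i): t₂g⁶ eg⁰, CFSE = -2.4Δₒ.
(ii): t₂g⁴ eg⁰, CFSE = -1.6Δₒ.
So (i) has the larger |CFSE|.

(i)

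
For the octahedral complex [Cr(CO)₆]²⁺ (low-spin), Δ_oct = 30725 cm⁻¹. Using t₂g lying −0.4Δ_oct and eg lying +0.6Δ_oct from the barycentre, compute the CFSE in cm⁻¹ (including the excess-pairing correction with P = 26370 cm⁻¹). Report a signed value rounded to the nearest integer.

-22790

CO is neutral, so the +2 overall charge sits on Cr: oxidation state +2.
Cr sits in group 6; removing 2 electrons leaves Cr²⁺ with 6 − 2 = 4 d electrons.
Electron filling gives t₂g⁴ eg⁰.
Orbital CFSE = 4(-0.4) + 0(0.6) = -1.6Δ_oct = -1.6 × 30725 = -49160 cm⁻¹.
Relative to high-spin t₂g³ eg¹ (0 paired), the low-spin configuration has 1 additional pair, contributing +1 × 26370 = +26370 cm⁻¹.
Net CFSE = -49160 + 26370 = -22790 cm⁻¹.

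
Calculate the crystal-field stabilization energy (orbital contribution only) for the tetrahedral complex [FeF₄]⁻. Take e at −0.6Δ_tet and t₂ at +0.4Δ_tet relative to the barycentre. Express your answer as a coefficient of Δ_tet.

0.0 Δ_tet

Each F⁻ contributes -1; 4 × (-1) = -4. With overall charge -1, Fe is in the +3 oxidation state.
Fe sits in group 8; removing 3 electrons leaves Fe³⁺ with 8 − 3 = 5 d electrons.
Tetrahedral fields are weak (Δₜ ≈ 4/9 Δₒ), so electrons fill high-spin.
Configuration: e² t₂³.
CFSE = 2(-0.6Δ_tet) + 3(0.4Δ_tet) = -1.2Δ_tet + 1.2Δ_tet = 0.0Δ_tet.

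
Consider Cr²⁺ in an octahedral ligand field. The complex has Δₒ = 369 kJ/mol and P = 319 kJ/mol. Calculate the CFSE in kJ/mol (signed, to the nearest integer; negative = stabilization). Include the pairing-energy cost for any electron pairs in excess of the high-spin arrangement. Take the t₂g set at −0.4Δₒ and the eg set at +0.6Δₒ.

Cr is in group 6, so Cr²⁺ is d⁴ (6 − 2 = 4).
Since Δₒ = 369 kJ/mol > P = 319 kJ/mol, the complex adopts the low-spin configuration.
Filling d⁴ accordingly: t₂g⁴ eg⁰.
Orbital CFSE = -1.6Δₒ = -1.6 × 369 = -590 kJ/mol.
Excess pairs vs high-spin: 1 − 0 = 1; pairing cost = +319 kJ/mol.
Net CFSE = -590 + 319 = -271 kJ/mol.

-271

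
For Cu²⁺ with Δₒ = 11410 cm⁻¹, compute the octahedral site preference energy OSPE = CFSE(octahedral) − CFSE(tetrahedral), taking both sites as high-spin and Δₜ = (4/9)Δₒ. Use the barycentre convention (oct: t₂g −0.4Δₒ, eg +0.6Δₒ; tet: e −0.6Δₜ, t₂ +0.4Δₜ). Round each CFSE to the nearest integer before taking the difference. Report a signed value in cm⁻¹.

Cu is in group 11, so Cu²⁺ is d⁹ (11 − 2 = 9).
Octahedral (high-spin): t₂g⁶ eg³, CFSE = 6(−0.4) + 3(+0.6) = -0.6Δₒ = -0.6 × 11410 = -6846 cm⁻¹.
Tetrahedral: e⁴ t₂⁵, CFSE = 4(−0.6) + 5(+0.4) = -0.4Δₜ = -0.4 × (4/9) × 11410 = -2028 cm⁻¹.
Subtracting, OSPE = -6846 − (-2028) = -4818 cm⁻¹.

-4818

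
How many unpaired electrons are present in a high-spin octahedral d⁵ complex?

Configuration: t₂g³ eg², giving 5 unpaired electrons.

5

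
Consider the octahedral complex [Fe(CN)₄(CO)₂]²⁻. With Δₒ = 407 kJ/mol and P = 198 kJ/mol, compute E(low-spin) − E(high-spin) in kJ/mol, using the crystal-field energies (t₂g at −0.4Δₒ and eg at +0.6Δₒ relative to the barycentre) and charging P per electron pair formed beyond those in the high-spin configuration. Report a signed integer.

-418

Ligand charges: 4×(-1) from CN⁻ and 2×(+0) from CO sum to -4; with overall charge -2, Fe is +2.
Fe sits in group 8; removing 2 electrons leaves Fe²⁺ with 8 − 2 = 6 d electrons.
In the high-spin limit (t₂g⁴ eg²) the orbital term is -0.4Δₒ = -163 kJ/mol, with no excess pairing.
Low-spin: t₂g⁶ eg⁰, orbital CFSE = -2.4Δₒ = -977 kJ/mol; plus 2 excess pairs × P = +396 kJ/mol; total -581 kJ/mol.
The difference is -581 − (-163) = -418 kJ/mol, so low-spin lies lower.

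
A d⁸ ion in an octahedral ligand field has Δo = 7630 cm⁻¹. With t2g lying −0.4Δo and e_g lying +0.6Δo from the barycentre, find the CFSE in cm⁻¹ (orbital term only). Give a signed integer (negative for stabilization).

For octahedral d⁸ the high- and low-spin configurations coincide.
Configuration: t2g^6 e_g^2.
The orbital stabilization is -1.2Δo = -1.2 × 7630 = -9156 cm⁻¹.

-9156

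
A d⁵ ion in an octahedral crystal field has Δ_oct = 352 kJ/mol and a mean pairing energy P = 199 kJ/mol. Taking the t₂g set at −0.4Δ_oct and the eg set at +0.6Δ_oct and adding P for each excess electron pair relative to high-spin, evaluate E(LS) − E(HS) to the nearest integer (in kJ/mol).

-306

In the high-spin limit (t₂g³ eg²) the orbital term is 0.0Δ_oct = 0 kJ/mol, with no excess pairing.
Low-spin: t₂g⁵ eg⁰, orbital CFSE = -2.0Δ_oct = -704 kJ/mol; plus 2 excess pairs × P = +398 kJ/mol; total -306 kJ/mol.
The difference is -306 − (0) = -306 kJ/mol, so low-spin lies lower.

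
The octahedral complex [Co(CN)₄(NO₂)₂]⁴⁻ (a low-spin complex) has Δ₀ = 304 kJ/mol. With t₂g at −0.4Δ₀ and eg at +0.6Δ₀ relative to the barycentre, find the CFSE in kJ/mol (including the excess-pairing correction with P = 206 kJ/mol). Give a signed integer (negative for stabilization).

Ligand charges: 4×(-1) from CN⁻ and 2×(-1) from NO₂⁻ sum to -6; with overall charge -4, Co is +2.
Group 9 minus oxidation state +2 gives a d⁷ configuration for Co²⁺.
Configuration: t₂g⁶ eg¹.
Orbital CFSE = 6(-0.4) + 1(0.6) = -1.8Δ₀ = -1.8 × 304 = -547 kJ/mol.
High-spin d⁷ would be t₂g⁵ eg² with 2 pairs; low-spin has 3, so 1 excess pair costs +1P = +206 kJ/mol.
Combining: -547 + 206 = -341 kJ/mol.

-341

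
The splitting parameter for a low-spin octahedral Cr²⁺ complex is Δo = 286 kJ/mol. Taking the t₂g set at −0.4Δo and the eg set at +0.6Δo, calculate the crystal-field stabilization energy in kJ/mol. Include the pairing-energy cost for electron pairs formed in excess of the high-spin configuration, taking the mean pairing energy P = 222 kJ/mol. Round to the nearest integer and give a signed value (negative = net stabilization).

-236

Cr²⁺: group 6, so d-count = 6 − 2 = 4.
Electron filling gives t₂g⁴ eg⁰.
The orbital stabilization is -1.6Δo = -1.6 × 286 = -458 kJ/mol.
Relative to high-spin t₂g³ eg¹ (0 paired), the low-spin configuration has 1 additional pair, contributing +1 × 222 = +222 kJ/mol.
Net CFSE = -458 + 222 = -236 kJ/mol.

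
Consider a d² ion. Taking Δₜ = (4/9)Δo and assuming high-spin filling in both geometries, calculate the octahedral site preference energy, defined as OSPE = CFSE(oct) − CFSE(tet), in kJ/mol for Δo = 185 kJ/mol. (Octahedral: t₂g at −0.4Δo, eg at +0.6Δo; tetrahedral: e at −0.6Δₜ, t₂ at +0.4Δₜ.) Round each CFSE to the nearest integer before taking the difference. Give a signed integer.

Octahedral (high-spin): t₂g² eg⁰, CFSE = 2(−0.4) + 0(+0.6) = -0.8Δo = -0.8 × 185 = -148 kJ/mol.
Tetrahedral: e² t₂⁰, CFSE = 2(−0.6) + 0(+0.4) = -1.2Δₜ = -1.2 × (4/9) × 185 = -99 kJ/mol.
Subtracting, OSPE = -148 − (-99) = -49 kJ/mol.

-49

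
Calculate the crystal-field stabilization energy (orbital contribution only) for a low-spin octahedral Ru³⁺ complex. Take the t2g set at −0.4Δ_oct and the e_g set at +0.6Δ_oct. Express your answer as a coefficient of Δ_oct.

Ru is in group 8, so Ru³⁺ is d⁵ (8 − 3 = 5).
Configuration: t2g^5 e_g^0.
CFSE = 5(-0.4Δ_oct) + 0(0.6Δ_oct) = -2.0Δ_oct + 0.0Δ_oct = -2.0Δ_oct.

-2.0 Δ_oct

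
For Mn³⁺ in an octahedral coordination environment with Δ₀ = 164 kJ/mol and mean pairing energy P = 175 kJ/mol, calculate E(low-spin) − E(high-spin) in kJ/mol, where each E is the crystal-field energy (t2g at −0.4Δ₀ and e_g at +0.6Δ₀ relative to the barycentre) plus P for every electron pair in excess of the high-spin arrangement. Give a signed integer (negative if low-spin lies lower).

11

Group 7 minus oxidation state +3 gives a d⁴ configuration for Mn³⁺.
In the high-spin limit (t2g^3 e_g^1) the orbital term is -0.6Δ₀ = -98 kJ/mol, with no excess pairing.
For low-spin the configuration is t2g^4 e_g^0: orbital energy -1.6 × 164 = -262 kJ/mol, and 1 additional pair relative to high-spin adds 175 kJ/mol, giving -87 kJ/mol.
The difference is -87 − (-98) = 11 kJ/mol, so high-spin lies lower.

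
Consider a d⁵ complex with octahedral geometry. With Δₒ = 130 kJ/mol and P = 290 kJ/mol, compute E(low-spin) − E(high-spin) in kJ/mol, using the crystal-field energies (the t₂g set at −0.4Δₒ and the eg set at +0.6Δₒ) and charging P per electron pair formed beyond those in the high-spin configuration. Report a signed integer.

320

In the high-spin limit (t₂g³ eg²) the orbital term is 0.0Δₒ = 0 kJ/mol, with no excess pairing.
Low-spin: t₂g⁵ eg⁰, orbital CFSE = -2.0Δₒ = -260 kJ/mol; plus 2 excess pairs × P = +580 kJ/mol; total 320 kJ/mol.
Thus E(LS) − E(HS) = 320 kJ/mol.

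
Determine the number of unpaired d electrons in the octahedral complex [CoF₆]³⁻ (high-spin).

4

Each F⁻ contributes -1; 6 × (-1) = -6. With overall charge -3, Co is in the +3 oxidation state.
Co³⁺: group 9, so d-count = 9 − 3 = 6.
Configuration: t₂g⁴ eg², giving 4 unpaired electrons.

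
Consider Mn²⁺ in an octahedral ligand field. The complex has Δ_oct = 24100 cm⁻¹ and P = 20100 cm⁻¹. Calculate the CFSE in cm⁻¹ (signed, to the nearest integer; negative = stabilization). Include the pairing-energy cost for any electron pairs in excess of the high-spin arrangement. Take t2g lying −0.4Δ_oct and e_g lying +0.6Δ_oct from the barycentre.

Mn²⁺: group 7, so d-count = 7 − 2 = 5.
Here Δ_oct > P (24100 > 20100), so the low-spin state is favoured.
That gives t2g^5 e_g^0.
Orbital CFSE = -2.0Δ_oct = -2.0 × 24100 = -48200 cm⁻¹.
Excess pairs vs high-spin: 2 − 0 = 2; pairing cost = +40200 cm⁻¹.
Net CFSE = -48200 + 40200 = -8000 cm⁻¹.

-8000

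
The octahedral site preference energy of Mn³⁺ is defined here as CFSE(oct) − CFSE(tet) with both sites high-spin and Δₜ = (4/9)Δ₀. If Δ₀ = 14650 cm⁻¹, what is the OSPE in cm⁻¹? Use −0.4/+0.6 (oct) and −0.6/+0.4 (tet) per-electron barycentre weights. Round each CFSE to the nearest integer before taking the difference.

-6186

Group 7 minus oxidation state +3 gives a d⁴ configuration for Mn³⁺.
Octahedral (high-spin): t₂g³ eg¹, CFSE = 3(−0.4) + 1(+0.6) = -0.6Δ₀ = -0.6 × 14650 = -8790 cm⁻¹.
Tetrahedral e² t₂² gives -0.4Δₜ = -0.4 × (4/9) × 14650 = -2604 cm⁻¹.
OSPE = -8790 − (-2604) = -6186 cm⁻¹.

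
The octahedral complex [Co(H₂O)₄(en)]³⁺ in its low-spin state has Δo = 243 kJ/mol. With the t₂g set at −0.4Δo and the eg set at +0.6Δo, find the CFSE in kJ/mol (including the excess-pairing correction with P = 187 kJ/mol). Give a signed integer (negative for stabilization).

-209

Ligand charges: 4×(+0) from H₂O and 1×(+0) from en sum to +0; with overall charge +3, Co is +3.
Co is in group 9, so Co³⁺ is d⁶ (9 − 3 = 6).
Configuration: t₂g⁶ eg⁰.
Orbital CFSE = 6(-0.4) + 0(0.6) = -2.4Δo = -2.4 × 243 = -583 kJ/mol.
High-spin d⁶ would be t₂g⁴ eg² with 1 pair; low-spin has 3, so 2 excess pairs cost +2P = +374 kJ/mol.
Net CFSE = -583 + 374 = -209 kJ/mol.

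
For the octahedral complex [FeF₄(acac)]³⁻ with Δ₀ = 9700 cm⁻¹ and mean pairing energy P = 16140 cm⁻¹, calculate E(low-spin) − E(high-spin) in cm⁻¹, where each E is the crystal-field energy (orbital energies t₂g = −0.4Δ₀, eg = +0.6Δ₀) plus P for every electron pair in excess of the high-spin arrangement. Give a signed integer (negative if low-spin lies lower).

Ligand charges: 4×(-1) from F⁻ and 1×(-1) from acac⁻ sum to -5; with overall charge -3, Fe is +2.
Fe²⁺: group 8, so d-count = 8 − 2 = 6.
In the high-spin limit (t₂g⁴ eg²) the orbital term is -0.4Δ₀ = -3880 cm⁻¹, with no excess pairing.
Low-spin: t₂g⁶ eg⁰, orbital CFSE = -2.4Δ₀ = -23280 cm⁻¹; plus 2 excess pairs × P = +32280 cm⁻¹; total 9000 cm⁻¹.
Thus E(LS) − E(HS) = 12880 cm⁻¹.

12880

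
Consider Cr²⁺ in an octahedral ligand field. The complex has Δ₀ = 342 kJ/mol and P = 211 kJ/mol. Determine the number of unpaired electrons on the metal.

2

Cr²⁺: group 6, so d-count = 6 − 2 = 4.
Here Δ₀ > P (342 > 211), so the low-spin state is favoured.
Configuration: t₂g⁴ eg⁰.
Unpaired electrons: 2.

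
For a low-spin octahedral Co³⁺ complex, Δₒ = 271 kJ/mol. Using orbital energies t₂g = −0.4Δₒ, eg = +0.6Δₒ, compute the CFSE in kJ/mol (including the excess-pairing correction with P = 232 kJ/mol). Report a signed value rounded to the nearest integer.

-186

Co sits in group 9; removing 3 electrons leaves Co³⁺ with 9 − 3 = 6 d electrons.
Configuration: t₂g⁶ eg⁰.
CFSE(orbital) = 6×(-0.4Δₒ) + 0×(0.6Δₒ) = -2.4Δₒ; with Δₒ = 271 kJ/mol that is -650 kJ/mol.
Relative to high-spin t₂g⁴ eg² (1 paired), the low-spin configuration has 2 additional pairs, contributing +2 × 232 = +464 kJ/mol.
Overall CFSE = -650 + 464 = -186 kJ/mol.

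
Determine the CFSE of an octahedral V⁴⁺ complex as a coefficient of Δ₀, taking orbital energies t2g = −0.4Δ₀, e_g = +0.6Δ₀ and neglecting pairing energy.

V⁴⁺: group 5, so d-count = 5 − 4 = 1.
Configuration: t2g^1 e_g^0.
CFSE = 1(-0.4Δ₀) + 0(0.6Δ₀) = -0.4Δ₀ + 0.0Δ₀ = -0.4Δ₀.

-0.4 Δ₀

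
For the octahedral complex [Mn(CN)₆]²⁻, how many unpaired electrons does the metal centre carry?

3

Each CN⁻ contributes -1; 6 × (-1) = -6. With overall charge -2, Mn is in the +4 oxidation state.
Group 7 minus oxidation state +4 gives a d³ configuration for Mn⁴⁺.
Configuration: t₂g³ eg⁰, giving 3 unpaired electrons.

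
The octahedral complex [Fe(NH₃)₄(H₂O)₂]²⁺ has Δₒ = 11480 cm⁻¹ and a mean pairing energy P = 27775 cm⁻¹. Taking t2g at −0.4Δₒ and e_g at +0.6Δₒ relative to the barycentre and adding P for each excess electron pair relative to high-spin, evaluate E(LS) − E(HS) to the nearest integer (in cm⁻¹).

Ligand charges: 4×(+0) from NH₃ and 2×(+0) from H₂O sum to +0; with overall charge +2, Fe is +2.
Group 8 minus oxidation state +2 gives a d⁶ configuration for Fe²⁺.
High-spin d⁶ fills as t2g^4 e_g^2 with CFSE 4(−0.4) + 2(+0.6) = -0.4Δₒ = -4592 cm⁻¹.
Low-spin t2g^6 e_g^0 gives -2.4Δₒ = -27552 cm⁻¹, but forming 2 extra pairs costs 2P = 55550 cm⁻¹, so E(LS) = -27552 + 55550 = 27998 cm⁻¹.
The difference is 27998 − (-4592) = 32590 cm⁻¹, so high-spin lies lower.

32590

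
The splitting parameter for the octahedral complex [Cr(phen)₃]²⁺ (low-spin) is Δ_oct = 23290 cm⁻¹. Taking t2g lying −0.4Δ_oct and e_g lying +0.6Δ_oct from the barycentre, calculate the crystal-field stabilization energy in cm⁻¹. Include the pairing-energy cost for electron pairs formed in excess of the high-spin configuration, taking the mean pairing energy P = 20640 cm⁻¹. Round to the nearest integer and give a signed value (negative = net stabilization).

-16624

phen is neutral, so the +2 overall charge sits on Cr: oxidation state +2.
Group 6 minus oxidation state +2 gives a d⁴ configuration for Cr²⁺.
The d⁴ electrons fill as t2g^4 e_g^0.
The orbital stabilization is -1.6Δ_oct = -1.6 × 23290 = -37264 cm⁻¹.
High-spin d⁴ would be t2g^3 e_g^1 with 0 pairs; low-spin has 1, so 1 excess pair costs +1P = +20640 cm⁻¹.
Combining: -37264 + 20640 = -16624 cm⁻¹.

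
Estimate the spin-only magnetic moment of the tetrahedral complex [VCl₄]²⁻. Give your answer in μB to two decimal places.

3.87 μB

Each Cl⁻ contributes -1; 4 × (-1) = -4. With overall charge -2, V is in the +2 oxidation state.
V²⁺: group 5, so d-count = 5 − 2 = 3.
With tetrahedral geometry the complex is necessarily high-spin.
Configuration: e^2 t2^1 → 3 unpaired electrons.
μ(spin-only) = √[3(3+2)] = √15 ≈ 3.87 μB.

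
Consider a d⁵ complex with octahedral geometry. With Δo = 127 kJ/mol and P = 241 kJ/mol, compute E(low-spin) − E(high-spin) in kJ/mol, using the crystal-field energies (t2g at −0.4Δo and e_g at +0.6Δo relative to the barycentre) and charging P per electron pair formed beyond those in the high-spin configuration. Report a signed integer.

228

High-spin d⁵ fills as t2g^3 e_g^2 with CFSE 3(−0.4) + 2(+0.6) = 0.0Δo = 0 kJ/mol.
Low-spin t2g^5 e_g^0 gives -2.0Δo = -254 kJ/mol, but forming 2 extra pairs costs 2P = 482 kJ/mol, so E(LS) = -254 + 482 = 228 kJ/mol.
E(LS) − E(HS) = 228 − (0) = 228 kJ/mol.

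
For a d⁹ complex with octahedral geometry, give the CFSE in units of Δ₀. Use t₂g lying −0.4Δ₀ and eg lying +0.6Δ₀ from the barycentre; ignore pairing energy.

Configuration: t₂g⁶ eg³.
CFSE = 6(-0.4Δ₀) + 3(0.6Δ₀) = -2.4Δ₀ + 1.8Δ₀ = -0.6Δ₀.

-0.6 Δ₀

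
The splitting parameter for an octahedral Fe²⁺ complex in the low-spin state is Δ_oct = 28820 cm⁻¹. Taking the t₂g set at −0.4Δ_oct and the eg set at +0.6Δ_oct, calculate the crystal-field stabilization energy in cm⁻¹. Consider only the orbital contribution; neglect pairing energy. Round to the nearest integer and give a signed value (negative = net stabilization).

-69168

Fe is in group 8, so Fe²⁺ is d⁶ (8 − 2 = 6).
Electron filling gives t₂g⁶ eg⁰.
Orbital CFSE = 6(-0.4) + 0(0.6) = -2.4Δ_oct = -2.4 × 28820 = -69168 cm⁻¹.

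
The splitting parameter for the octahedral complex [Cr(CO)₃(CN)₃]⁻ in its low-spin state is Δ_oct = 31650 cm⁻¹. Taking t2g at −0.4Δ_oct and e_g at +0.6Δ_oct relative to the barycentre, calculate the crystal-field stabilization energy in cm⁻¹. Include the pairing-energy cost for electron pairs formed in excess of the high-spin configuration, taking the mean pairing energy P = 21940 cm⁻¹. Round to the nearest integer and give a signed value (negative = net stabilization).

Ligand charges: 3×(+0) from CO and 3×(-1) from CN⁻ sum to -3; with overall charge -1, Cr is +2.
Cr sits in group 6; removing 2 electrons leaves Cr²⁺ with 6 − 2 = 4 d electrons.
Configuration: t2g^4 e_g^0.
The orbital stabilization is -1.6Δ_oct = -1.6 × 31650 = -50640 cm⁻¹.
Relative to high-spin t2g^3 e_g^1 (0 paired), the low-spin configuration has 1 additional pair, contributing +1 × 21940 = +21940 cm⁻¹.
Overall CFSE = -50640 + 21940 = -28700 cm⁻¹.

-28700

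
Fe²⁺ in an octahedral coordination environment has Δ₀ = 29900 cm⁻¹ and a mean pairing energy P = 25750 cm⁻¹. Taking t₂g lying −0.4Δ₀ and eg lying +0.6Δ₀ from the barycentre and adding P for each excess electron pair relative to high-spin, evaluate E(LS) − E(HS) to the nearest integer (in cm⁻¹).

-8300

Fe sits in group 8; removing 2 electrons leaves Fe²⁺ with 8 − 2 = 6 d electrons.
High-spin: t₂g⁴ eg², CFSE = -0.4Δ₀ = -11960 cm⁻¹.
Low-spin: t₂g⁶ eg⁰, orbital CFSE = -2.4Δ₀ = -71760 cm⁻¹; plus 2 excess pairs × P = +51500 cm⁻¹; total -20260 cm⁻¹.
E(LS) − E(HS) = -20260 − (-11960) = -8300 cm⁻¹.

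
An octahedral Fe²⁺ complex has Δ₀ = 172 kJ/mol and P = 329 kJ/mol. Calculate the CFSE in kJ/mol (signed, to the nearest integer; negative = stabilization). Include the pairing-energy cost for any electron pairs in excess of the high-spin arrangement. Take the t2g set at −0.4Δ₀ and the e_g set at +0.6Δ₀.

-69

Fe²⁺: group 8, so d-count = 8 − 2 = 6.
Here Δ₀ < P (172 < 329), so the high-spin state is favoured.
Configuration: t2g^4 e_g^2.
Orbital CFSE = -0.4Δ₀ = -0.4 × 172 = -69 kJ/mol.
High-spin has no excess pairs, so no pairing correction applies.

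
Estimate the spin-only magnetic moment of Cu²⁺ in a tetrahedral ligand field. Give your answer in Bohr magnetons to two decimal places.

1.73 Bohr magnetons

Group 11 minus oxidation state +2 gives a d⁹ configuration for Cu²⁺.
Tetrahedral splitting is small, so the complex is high-spin.
Configuration: e⁴ t₂⁵ → 1 unpaired electron.
μ(spin-only) = √[1(1+2)] = √3 ≈ 1.73 Bohr magnetons.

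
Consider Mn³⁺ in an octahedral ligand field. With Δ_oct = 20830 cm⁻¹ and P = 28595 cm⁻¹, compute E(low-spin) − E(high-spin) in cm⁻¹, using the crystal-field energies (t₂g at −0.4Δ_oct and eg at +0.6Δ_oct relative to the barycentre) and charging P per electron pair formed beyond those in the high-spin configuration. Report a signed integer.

Mn³⁺: group 7, so d-count = 7 − 3 = 4.
High-spin d⁴ fills as t₂g³ eg¹ with CFSE 3(−0.4) + 1(+0.6) = -0.6Δ_oct = -12498 cm⁻¹.
Low-spin t₂g⁴ eg⁰ gives -1.6Δ_oct = -33328 cm⁻¹, but forming 1 extra pair costs 1P = 28595 cm⁻¹, so E(LS) = -33328 + 28595 = -4733 cm⁻¹.
The difference is -4733 − (-12498) = 7765 cm⁻¹, so high-spin lies lower.

7765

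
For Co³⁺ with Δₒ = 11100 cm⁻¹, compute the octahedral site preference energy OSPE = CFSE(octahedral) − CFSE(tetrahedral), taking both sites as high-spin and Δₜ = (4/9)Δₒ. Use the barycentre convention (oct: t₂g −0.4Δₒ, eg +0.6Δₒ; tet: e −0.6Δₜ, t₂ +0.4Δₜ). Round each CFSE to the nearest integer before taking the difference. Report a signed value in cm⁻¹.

Group 9 minus oxidation state +3 gives a d⁶ configuration for Co³⁺.
Octahedral high-spin t2g^4 e_g^2: CFSE = -0.4 × 11100 = -4440 cm⁻¹.
Tetrahedral: e^3 t2^3, CFSE = 3(−0.6) + 3(+0.4) = -0.6Δₜ = -0.6 × (4/9) × 11100 = -2960 cm⁻¹.
OSPE = -4440 − (-2960) = -1480 cm⁻¹.

-1480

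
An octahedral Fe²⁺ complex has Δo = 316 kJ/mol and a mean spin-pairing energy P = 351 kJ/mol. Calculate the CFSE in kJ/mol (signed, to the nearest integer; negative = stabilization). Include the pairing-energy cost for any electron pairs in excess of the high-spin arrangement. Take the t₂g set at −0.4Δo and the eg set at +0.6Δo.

Group 8 minus oxidation state +2 gives a d⁶ configuration for Fe²⁺.
Here Δo < P (316 < 351), so the high-spin state is favoured.
Configuration: t₂g⁴ eg².
Orbital CFSE = -0.4Δo = -0.4 × 316 = -126 kJ/mol.
High-spin has no excess pairs, so no pairing correction applies.

-126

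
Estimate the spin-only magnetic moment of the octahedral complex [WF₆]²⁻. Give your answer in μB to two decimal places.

Each F⁻ contributes -1; 6 × (-1) = -6. With overall charge -2, W is in the +4 oxidation state.
W is in group 6, so W⁴⁺ is d² (6 − 4 = 2).
Configuration: t₂g² eg⁰ → 2 unpaired electrons.
μ(spin-only) = √[2(2+2)] = √8 ≈ 2.83 μB.

2.83 μB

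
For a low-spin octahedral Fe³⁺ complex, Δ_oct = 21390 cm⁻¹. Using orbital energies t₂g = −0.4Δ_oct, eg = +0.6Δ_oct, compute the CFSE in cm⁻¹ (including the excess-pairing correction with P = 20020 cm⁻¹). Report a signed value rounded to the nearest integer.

Group 8 minus oxidation state +3 gives a d⁵ configuration for Fe³⁺.
Configuration: t₂g⁵ eg⁰.
Orbital CFSE = 5(-0.4) + 0(0.6) = -2.0Δ_oct = -2.0 × 21390 = -42780 cm⁻¹.
Relative to high-spin t₂g³ eg² (0 paired), the low-spin configuration has 2 additional pairs, contributing +2 × 20020 = +40040 cm⁻¹.
Combining: -42780 + 40040 = -2740 cm⁻¹.

-2740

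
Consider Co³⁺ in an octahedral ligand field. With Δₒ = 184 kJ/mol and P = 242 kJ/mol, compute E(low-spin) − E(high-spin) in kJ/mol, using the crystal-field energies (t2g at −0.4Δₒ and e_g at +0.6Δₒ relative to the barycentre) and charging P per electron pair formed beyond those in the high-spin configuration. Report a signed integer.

Co is in group 9, so Co³⁺ is d⁶ (9 − 3 = 6).
In the high-spin limit (t2g^4 e_g^2) the orbital term is -0.4Δₒ = -74 kJ/mol, with no excess pairing.
For low-spin the configuration is t2g^6 e_g^0: orbital energy -2.4 × 184 = -442 kJ/mol, and 2 additional pairs relative to high-spin add 484 kJ/mol, giving 42 kJ/mol.
The difference is 42 − (-74) = 116 kJ/mol, so high-spin lies lower.

116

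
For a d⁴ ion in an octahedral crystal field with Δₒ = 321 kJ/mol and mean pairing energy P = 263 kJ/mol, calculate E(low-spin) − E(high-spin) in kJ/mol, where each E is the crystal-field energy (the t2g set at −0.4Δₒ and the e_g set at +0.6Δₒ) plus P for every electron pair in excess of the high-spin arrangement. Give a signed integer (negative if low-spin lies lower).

High-spin d⁴ fills as t2g^3 e_g^1 with CFSE 3(−0.4) + 1(+0.6) = -0.6Δₒ = -193 kJ/mol.
Low-spin t2g^4 e_g^0 gives -1.6Δₒ = -514 kJ/mol, but forming 1 extra pair costs 1P = 263 kJ/mol, so E(LS) = -514 + 263 = -251 kJ/mol.
E(LS) − E(HS) = -251 − (-193) = -58 kJ/mol.

-58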